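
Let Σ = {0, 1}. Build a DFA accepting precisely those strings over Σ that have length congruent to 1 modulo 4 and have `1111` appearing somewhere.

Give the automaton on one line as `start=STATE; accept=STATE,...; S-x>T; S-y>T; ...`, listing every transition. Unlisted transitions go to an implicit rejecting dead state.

start=q0; accept=q16; q0-0>q1; q0-1>q2; q1-0>q3; q1-1>q4; q2-0>q3; q2-1>q5; q3-0>q6; q3-1>q7; q4-0>q6; q4-1>q8; q5-0>q6; q5-1>q9; q6-0>q0; q6-1>q10; q7-0>q0; q7-1>q11; q8-0>q0; q8-1>q12; q9-0>q0; q9-1>q13; q10-0>q1; q10-1>q14; q11-0>q1; q11-1>q15; q12-0>q1; q12-1>q16; q13-0>q16; q13-1>q16; q14-0>q3; q14-1>q17; q15-0>q3; q15-1>q18; q16-0>q18; q16-1>q18; q17-0>q6; q17-1>q19; q18-0>q19; q18-1>q19; q19-0>q13; q19-1>q13

Handle the two conditions separately and then intersect. The first has 4 states tracking the input length modulo 4; the second has 5 states tracking whether and how much of `1111` has been seen. A product state is a pair (one from each), accepting exactly when both do.
With 20 states:
          0    1  
>  q0     q1   q2 
   q1     q3   q4 
   q2     q3   q5 
   q3     q6   q7 
   q4     q6   q8 
   q5     q6   q9 
   q6     q0  q10 
   q7     q0  q11 
   q8     q0  q12 
   q9     q0  q13 
   q10    q1  q14 
   q11    q1  q15 
   q12    q1  q16 
   q13   q16  q16 
   q14    q3  q17 
   q15    q3  q18 
 * q16   q18  q18 
   q17    q6  q19 
   q18   q19  q19 
   q19   q13  q13 
(> = start, * = accepting)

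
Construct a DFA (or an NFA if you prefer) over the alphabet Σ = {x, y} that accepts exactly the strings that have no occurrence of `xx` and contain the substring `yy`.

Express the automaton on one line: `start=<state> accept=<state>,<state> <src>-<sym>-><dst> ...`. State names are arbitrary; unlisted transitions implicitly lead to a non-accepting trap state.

Build one automaton per condition and run them in lockstep. One (3 states) tracks partial matches of the forbidden pattern `xx`; the other (3 states) tracks whether and how much of `yy` has been seen. Each combined state is a pair, one component from each; accept when both components accept. Minimizing collapses redundant product states.
With 6 states:
        x   y  
>  q0   q1  q2 
   q1   q3  q2 
   q2   q1  q4 
   q3   q3  q3 
 * q4   q5  q4 
 * q5   q3  q4 
(> = start, * = accepting)

start=q0 accept=q4,q5 q0-x->q1 q0-y->q2 q1-x->q3 q1-y->q2 q2-x->q1 q2-y->q4 q3-x->q3 q3-y->q3 q4-x->q5 q4-y->q4 q5-x->q3 q5-y->q4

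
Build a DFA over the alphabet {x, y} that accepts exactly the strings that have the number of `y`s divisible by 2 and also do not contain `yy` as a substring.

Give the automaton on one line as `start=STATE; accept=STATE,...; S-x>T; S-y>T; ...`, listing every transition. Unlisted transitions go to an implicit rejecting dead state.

Run two small machines in parallel and take their product. One (2 states) tracks the count of `y`s modulo 2; the other (3 states) tracks partial matches of the forbidden pattern `yy`. Each combined state is a pair, one component from each; accept when both components accept.
A 6-state machine:
       x  y 
>* A   A  B 
   B   C  D 
   C   C  E 
   D   D  F 
 * E   A  F 
   F   F  D 
(> = start, * = accepting)

start=A; accept=A,E; A-x>A; A-y>B; B-x>C; B-y>D; C-x>C; C-y>E; D-x>D; D-y>F; E-x>A; E-y>F; F-x>F; F-y>D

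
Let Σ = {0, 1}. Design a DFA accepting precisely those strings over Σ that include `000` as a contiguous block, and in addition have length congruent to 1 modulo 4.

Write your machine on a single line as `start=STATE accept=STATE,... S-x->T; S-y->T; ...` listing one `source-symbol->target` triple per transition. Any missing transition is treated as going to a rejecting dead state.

start=S0; accept=S13; S0-0->S1; S0-1->S2; S1-0->S3; S1-1->S4; S2-0->S5; S2-1->S4; S3-0->S6; S3-1->S7; S4-0->S8; S4-1->S7; S5-0->S9; S5-1->S7; S6-0->S10; S6-1->S10; S7-0->S11; S7-1->S0; S8-0->S12; S8-1->S0; S9-0->S10; S9-1->S0; S10-0->S13; S10-1->S13; S11-0->S14; S11-1->S2; S12-0->S13; S12-1->S2; S13-0->S15; S13-1->S15; S14-0->S15; S14-1->S4; S15-0->S6; S15-1->S6

Build one automaton per condition and run them in lockstep. The first has 4 states tracking whether and how much of `000` has been seen; the second has 4 states tracking the input length modulo 4. A product state is a pair (one from each), accepting exactly when both do.
With 16 states:
          0    1  
>  S0     S1   S2 
   S1     S3   S4 
   S2     S5   S4 
   S3     S6   S7 
   S4     S8   S7 
   S5     S9   S7 
   S6    S10  S10 
   S7    S11   S0 
   S8    S12   S0 
   S9    S10   S0 
   S10   S13  S13 
   S11   S14   S2 
   S12   S13   S2 
 * S13   S15  S15 
   S14   S15   S4 
   S15    S6   S6 
(> = start, * = accepting)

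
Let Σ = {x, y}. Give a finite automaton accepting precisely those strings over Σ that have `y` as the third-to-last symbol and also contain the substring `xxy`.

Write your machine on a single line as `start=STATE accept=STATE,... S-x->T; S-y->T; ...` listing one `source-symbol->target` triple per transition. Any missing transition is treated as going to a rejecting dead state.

Build one automaton per condition and run them in lockstep. The first has 15 states tracking the last 3 symbols read; the second has 4 states tracking whether and how much of `xxy` has been seen. A product state is a pair (one from each), accepting exactly when both do.
With 22 states:
          x    y  
>  q0     q1   q2 
   q1     q3   q4 
   q2     q5   q6 
   q3     q7   q8 
   q4     q9  q10 
   q5    q11  q12 
   q6    q13  q14 
   q7     q7   q8 
   q8    q15  q16 
   q9    q11  q12 
   q10   q13  q14 
   q11    q7   q8 
   q12    q9  q10 
   q13   q11  q12 
   q14   q13  q14 
   q15   q17  q18 
   q16   q19  q20 
 * q17   q21   q8 
 * q18   q15  q16 
 * q19   q17  q18 
 * q20   q19  q20 
   q21   q21   q8 
(> = start, * = accepting)

start=q0; accept=q17,q18,q19,q20; q0-x->q1; q0-y->q2; q1-x->q3; q1-y->q4; q2-x->q5; q2-y->q6; q3-x->q7; q3-y->q8; q4-x->q9; q4-y->q10; q5-x->q11; q5-y->q12; q6-x->q13; q6-y->q14; q7-x->q7; q7-y->q8; q8-x->q15; q8-y->q16; q9-x->q11; q9-y->q12; q10-x->q13; q10-y->q14; q11-x->q7; q11-y->q8; q12-x->q9; q12-y->q10; q13-x->q11; q13-y->q12; q14-x->q13; q14-y->q14; q15-x->q17; q15-y->q18; q16-x->q19; q16-y->q20; q17-x->q21; q17-y->q8; q18-x->q15; q18-y->q16; q19-x->q17; q19-y->q18; q20-x->q19; q20-y->q20; q21-x->q21; q21-y->q8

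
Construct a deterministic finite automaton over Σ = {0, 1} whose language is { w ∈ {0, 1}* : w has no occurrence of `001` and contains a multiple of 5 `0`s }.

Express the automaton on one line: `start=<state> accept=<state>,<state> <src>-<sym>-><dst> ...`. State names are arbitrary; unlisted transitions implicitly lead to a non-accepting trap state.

Build one automaton per condition and run them in lockstep. The first has 4 states tracking partial matches of the forbidden pattern `001`; the second has 5 states tracking the count of `0`s modulo 5. A product state is a pair (one from each), accepting exactly when both do. After merging equivalent states the machine shrinks.
A 16-state machine:
          0    1  
>* s0     s1   s0 
   s1     s2   s3 
   s2     s4   s5 
   s3     s6   s3 
   s4     s7   s5 
   s5     s5   s5 
   s6     s4   s8 
   s7     s9   s5 
   s8    s10   s8 
 * s9    s11   s5 
   s10    s7  s12 
   s11    s2   s5 
   s12   s13  s12 
   s13    s9  s14 
   s14   s15  s14 
 * s15   s11   s0 
(> = start, * = accepting)

start=s0 accept=s0,s9,s15 s0-0->s1 s0-1->s0 s1-0->s2 s1-1->s3 s2-0->s4 s2-1->s5 s3-0->s6 s3-1->s3 s4-0->s7 s4-1->s5 s5-0->s5 s5-1->s5 s6-0->s4 s6-1->s8 s7-0->s9 s7-1->s5 s8-0->s10 s8-1->s8 s9-0->s11 s9-1->s5 s10-0->s7 s10-1->s12 s11-0->s2 s11-1->s5 s12-0->s13 s12-1->s12 s13-0->s9 s13-1->s14 s14-0->s15 s14-1->s14 s15-0->s11 s15-1->s0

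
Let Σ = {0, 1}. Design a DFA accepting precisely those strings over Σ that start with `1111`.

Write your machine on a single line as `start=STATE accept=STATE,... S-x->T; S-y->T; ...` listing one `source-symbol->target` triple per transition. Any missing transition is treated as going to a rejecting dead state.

Check the first 4 symbols one by one: S0 through S3 record how many have matched `1111` so far; any wrong symbol goes to the dead state S5. After all 4 match we enter the accepting sink S4.
A 6-state machine:
        0   1  
>  S0   S5  S1 
   S1   S5  S2 
   S2   S5  S3 
   S3   S5  S4 
 * S4   S4  S4 
   S5   S5  S5 
(> = start, * = accepting)

start=S0; accept=S4; S0-0->S5; S0-1->S1; S1-0->S5; S1-1->S2; S2-0->S5; S2-1->S3; S3-0->S5; S3-1->S4; S4-0->S4; S4-1->S4; S5-0->S5; S5-1->S5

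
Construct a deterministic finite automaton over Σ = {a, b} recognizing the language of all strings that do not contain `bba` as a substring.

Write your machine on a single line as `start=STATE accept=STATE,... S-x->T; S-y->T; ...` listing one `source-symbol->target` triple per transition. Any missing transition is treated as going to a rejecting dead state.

This is the complement of 'contains `bba`'. Use the same substring-matching states — s0 through s3 holding how much of `bba` has just been matched — but flip the accepting set: everything except the trap s3 accepts.
        a   b  
>* s0   s0  s1 
 * s1   s0  s2 
 * s2   s3  s2 
   s3   s3  s3 
(> = start, * = accepting)

start=s0; accept=s0,s1,s2; s0-a->s0; s0-b->s1; s1-a->s0; s1-b->s2; s2-a->s3; s2-b->s2; s3-a->s3; s3-b->s3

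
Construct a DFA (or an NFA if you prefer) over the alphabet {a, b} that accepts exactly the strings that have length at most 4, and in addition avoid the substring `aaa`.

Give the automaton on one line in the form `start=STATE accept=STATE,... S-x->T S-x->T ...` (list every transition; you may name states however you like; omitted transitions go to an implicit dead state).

start=S0 accept=S0,S1,S2,S3,S4,S5,S7,S8,S9 S0-a->S1 S0-b->S2 S1-a->S3 S1-b->S4 S2-a->S5 S2-b->S4 S3-a->S6 S3-b->S7 S4-a->S7 S4-b->S7 S5-a->S8 S5-b->S7 S6-a->S6 S6-b->S6 S7-a->S9 S7-b->S9 S8-a->S6 S8-b->S9 S9-a->S6 S9-b->S6

Build one automaton per condition and run them in lockstep. One (6 states) tracks the input length, saturating at 5; the other (4 states) tracks partial matches of the forbidden pattern `aaa`. Each combined state is a pair, one component from each; accept when both components accept. After merging equivalent states the machine shrinks.
10 states suffice.
        a   b  
>* S0   S1  S2 
 * S1   S3  S4 
 * S2   S5  S4 
 * S3   S6  S7 
 * S4   S7  S7 
 * S5   S8  S7 
   S6   S6  S6 
 * S7   S9  S9 
 * S8   S6  S9 
 * S9   S6  S6 
(> = start, * = accepting)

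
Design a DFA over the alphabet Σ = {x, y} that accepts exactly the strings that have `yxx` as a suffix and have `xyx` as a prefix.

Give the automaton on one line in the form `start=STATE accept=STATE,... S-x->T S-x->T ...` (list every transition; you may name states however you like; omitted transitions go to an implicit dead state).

Handle the two conditions separately and then intersect. The first has 4 states tracking how much of the suffix `yxx` has currently been matched; the second has 5 states tracking whether the input so far still matches the prefix `xyx`. A product state is a pair (one from each), accepting exactly when both do. After merging equivalent states the machine shrinks.
8 states suffice.
        x   y  
>  q0   q1  q2 
   q1   q2  q3 
   q2   q2  q2 
   q3   q4  q2 
   q4   q5  q6 
 * q5   q7  q6 
   q6   q4  q6 
   q7   q7  q6 
(> = start, * = accepting)

start=q0 accept=q5 q0-x->q1 q0-y->q2 q1-x->q2 q1-y->q3 q2-x->q2 q2-y->q2 q3-x->q4 q3-y->q2 q4-x->q5 q4-y->q6 q5-x->q7 q5-y->q6 q6-x->q4 q6-y->q6 q7-x->q7 q7-y->q6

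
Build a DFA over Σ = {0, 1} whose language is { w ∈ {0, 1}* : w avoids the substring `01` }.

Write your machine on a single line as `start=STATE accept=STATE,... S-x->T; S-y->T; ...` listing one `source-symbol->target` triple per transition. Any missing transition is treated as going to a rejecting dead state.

Track partial matches of the forbidden pattern `01`. State C is a dead state reached once `01` has occurred; every other state accepts. A means no part of `01` is currently matched.
With 3 states:
       0  1 
>* A   B  A 
 * B   B  C 
   C   C  C 
(> = start, * = accepting)

start=A; accept=A,B; A-0->B; A-1->A; B-0->B; B-1->C; C-0->C; C-1->C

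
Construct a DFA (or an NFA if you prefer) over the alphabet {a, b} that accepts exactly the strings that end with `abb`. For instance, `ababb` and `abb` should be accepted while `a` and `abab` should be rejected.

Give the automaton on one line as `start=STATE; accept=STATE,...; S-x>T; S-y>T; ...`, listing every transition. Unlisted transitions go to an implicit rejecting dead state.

Remember how much of `abb` the current input suffix matches. State s0 means no match yet; s1 means the last symbol is `a`; s2 means the last 2 symbols are `ab`; s3 means the last 3 symbols are `abb`. Only s3 accepts. On a mismatch, fall back to the longest proper suffix that is still a prefix of `abb`.
With 4 states:
        a   b  
>  s0   s1  s0 
   s1   s1  s2 
   s2   s1  s3 
 * s3   s1  s0 
(> = start, * = accepting)

start=s0; accept=s3; s0-a>s1; s0-b>s0; s1-a>s1; s1-b>s2; s2-a>s1; s2-b>s3; s3-a>s1; s3-b>s0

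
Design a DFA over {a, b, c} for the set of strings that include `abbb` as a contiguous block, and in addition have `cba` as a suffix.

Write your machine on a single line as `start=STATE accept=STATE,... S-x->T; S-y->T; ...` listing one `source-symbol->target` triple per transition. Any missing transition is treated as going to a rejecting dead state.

start=s0; accept=s7; s0-a->s1; s0-b->s0; s0-c->s0; s1-a->s1; s1-b->s2; s1-c->s0; s2-a->s1; s2-b->s3; s2-c->s0; s3-a->s1; s3-b->s4; s3-c->s0; s4-a->s4; s4-b->s4; s4-c->s5; s5-a->s4; s5-b->s6; s5-c->s5; s6-a->s7; s6-b->s4; s6-c->s5; s7-a->s4; s7-b->s4; s7-c->s5

Handle the two conditions separately and then intersect. The first has 5 states tracking whether and how much of `abbb` has been seen; the second has 4 states tracking how much of the suffix `cba` has currently been matched. A product state is a pair (one from each), accepting exactly when both do. After merging equivalent states the machine shrinks.
With 8 states:
        a   b   c  
>  s0   s1  s0  s0 
   s1   s1  s2  s0 
   s2   s1  s3  s0 
   s3   s1  s4  s0 
   s4   s4  s4  s5 
   s5   s4  s6  s5 
   s6   s7  s4  s5 
 * s7   s4  s4  s5 
(> = start, * = accepting)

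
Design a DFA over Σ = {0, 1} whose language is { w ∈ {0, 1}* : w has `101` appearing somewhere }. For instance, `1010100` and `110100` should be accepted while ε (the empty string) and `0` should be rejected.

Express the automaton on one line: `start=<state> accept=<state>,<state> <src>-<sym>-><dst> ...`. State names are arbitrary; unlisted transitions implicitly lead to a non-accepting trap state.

start=s0 accept=s3 s0-0->s0 s0-1->s1 s1-0->s2 s1-1->s1 s2-0->s0 s2-1->s3 s3-0->s3 s3-1->s3

Track how much of `101` has been matched so far: state s0 is no progress, s3 is the absorbing accept state reached once `101` has occurred. Intermediate states record partial matches; on a mismatch, fall back to the longest reusable overlap.
A 4-state machine:
        0   1  
>  s0   s0  s1 
   s1   s2  s1 
   s2   s0  s3 
 * s3   s3  s3 
(> = start, * = accepting)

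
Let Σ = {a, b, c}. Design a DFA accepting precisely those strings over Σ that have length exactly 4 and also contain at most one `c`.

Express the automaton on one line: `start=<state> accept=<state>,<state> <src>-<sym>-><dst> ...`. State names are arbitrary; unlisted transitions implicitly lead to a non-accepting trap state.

start=s0 accept=s8 s0-a->s1 s0-b->s1 s0-c->s2 s1-a->s3 s1-b->s3 s1-c->s4 s2-a->s4 s2-b->s4 s2-c->s5 s3-a->s6 s3-b->s6 s3-c->s7 s4-a->s7 s4-b->s7 s4-c->s5 s5-a->s5 s5-b->s5 s5-c->s5 s6-a->s8 s6-b->s8 s6-c->s8 s7-a->s8 s7-b->s8 s7-c->s5 s8-a->s5 s8-b->s5 s8-c->s5

Handle the two conditions separately and then intersect. The first has 6 states tracking the input length, saturating at 5; the second has 3 states tracking the count of `c`s, saturating at 2. A product state is a pair (one from each), accepting exactly when both do. After merging equivalent states the machine shrinks.
        a   b   c  
>  s0   s1  s1  s2 
   s1   s3  s3  s4 
   s2   s4  s4  s5 
   s3   s6  s6  s7 
   s4   s7  s7  s5 
   s5   s5  s5  s5 
   s6   s8  s8  s8 
   s7   s8  s8  s5 
 * s8   s5  s5  s5 
(> = start, * = accepting)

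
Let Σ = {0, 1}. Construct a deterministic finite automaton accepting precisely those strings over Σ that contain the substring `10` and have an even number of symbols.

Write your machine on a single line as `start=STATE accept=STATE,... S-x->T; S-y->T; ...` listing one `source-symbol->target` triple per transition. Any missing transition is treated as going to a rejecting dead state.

Run two small machines in parallel and take their product. One (3 states) tracks whether and how much of `10` has been seen; the other (2 states) tracks the input length modulo 2. Each combined state is a pair, one component from each; accept when both components accept.
6 states suffice.
        0   1  
>  q0   q1  q2 
   q1   q0  q3 
   q2   q4  q3 
   q3   q5  q2 
 * q4   q5  q5 
   q5   q4  q4 
(> = start, * = accepting)

start=q0; accept=q4; q0-0->q1; q0-1->q2; q1-0->q0; q1-1->q3; q2-0->q4; q2-1->q3; q3-0->q5; q3-1->q2; q4-0->q5; q4-1->q5; q5-0->q4; q5-1->q4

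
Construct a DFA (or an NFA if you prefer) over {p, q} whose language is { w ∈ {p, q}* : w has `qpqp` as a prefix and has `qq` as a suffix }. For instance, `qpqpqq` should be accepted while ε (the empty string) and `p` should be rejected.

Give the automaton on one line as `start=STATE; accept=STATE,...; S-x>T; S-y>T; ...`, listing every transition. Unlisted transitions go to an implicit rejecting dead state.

start=s0; accept=s9; s0-p>s1; s0-q>s2; s1-p>s1; s1-q>s3; s2-p>s4; s2-q>s5; s3-p>s1; s3-q>s5; s4-p>s1; s4-q>s6; s5-p>s1; s5-q>s5; s6-p>s7; s6-q>s5; s7-p>s7; s7-q>s8; s8-p>s7; s8-q>s9; s9-p>s7; s9-q>s9

Run two small machines in parallel and take their product. The first has 6 states tracking whether the input so far still matches the prefix `qpqp`; the second has 3 states tracking how much of the suffix `qq` has currently been matched. A product state is a pair (one from each), accepting exactly when both do.
A 10-state machine:
        p   q  
>  s0   s1  s2 
   s1   s1  s3 
   s2   s4  s5 
   s3   s1  s5 
   s4   s1  s6 
   s5   s1  s5 
   s6   s7  s5 
   s7   s7  s8 
   s8   s7  s9 
 * s9   s7  s9 
(> = start, * = accepting)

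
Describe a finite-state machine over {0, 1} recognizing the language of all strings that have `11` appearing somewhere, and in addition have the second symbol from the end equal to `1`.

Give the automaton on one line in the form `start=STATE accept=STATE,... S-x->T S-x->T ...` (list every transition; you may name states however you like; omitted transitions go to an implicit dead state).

start=q0 accept=q2,q3 q0-0->q0 q0-1->q1 q1-0->q0 q1-1->q2 q2-0->q3 q2-1->q2 q3-0->q4 q3-1->q5 q4-0->q4 q4-1->q5 q5-0->q3 q5-1->q2

Run two small machines in parallel and take their product. The first has 3 states tracking whether and how much of `11` has been seen; the second has 7 states tracking the last 2 symbols read. A product state is a pair (one from each), accepting exactly when both do. Equivalent product states are then merged.
6 states suffice.
        0   1  
>  q0   q0  q1 
   q1   q0  q2 
 * q2   q3  q2 
 * q3   q4  q5 
   q4   q4  q5 
   q5   q3  q2 
(> = start, * = accepting)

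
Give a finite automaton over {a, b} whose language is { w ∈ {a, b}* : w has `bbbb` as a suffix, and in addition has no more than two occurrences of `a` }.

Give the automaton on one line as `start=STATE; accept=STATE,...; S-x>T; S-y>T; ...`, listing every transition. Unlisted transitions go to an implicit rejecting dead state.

Run two small machines in parallel and take their product. One (5 states) tracks how much of the suffix `bbbb` has currently been matched; the other (4 states) tracks the count of `a`s, saturating at 3. Each combined state is a pair, one component from each; accept when both components accept.
With 20 states:
          a    b  
>  q0     q1   q2 
   q1     q3   q4 
   q2     q1   q5 
   q3     q6   q7 
   q4     q3   q8 
   q5     q1   q9 
   q6     q6  q10 
   q7     q6  q11 
   q8     q3  q12 
   q9     q1  q13 
   q10    q6  q14 
   q11    q6  q15 
   q12    q3  q16 
 * q13    q1  q13 
   q14    q6  q17 
   q15    q6  q18 
 * q16    q3  q16 
   q17    q6  q19 
 * q18    q6  q18 
   q19    q6  q19 
(> = start, * = accepting)

start=q0; accept=q13,q16,q18; q0-a>q1; q0-b>q2; q1-a>q3; q1-b>q4; q2-a>q1; q2-b>q5; q3-a>q6; q3-b>q7; q4-a>q3; q4-b>q8; q5-a>q1; q5-b>q9; q6-a>q6; q6-b>q10; q7-a>q6; q7-b>q11; q8-a>q3; q8-b>q12; q9-a>q1; q9-b>q13; q10-a>q6; q10-b>q14; q11-a>q6; q11-b>q15; q12-a>q3; q12-b>q16; q13-a>q1; q13-b>q13; q14-a>q6; q14-b>q17; q15-a>q6; q15-b>q18; q16-a>q3; q16-b>q16; q17-a>q6; q17-b>q19; q18-a>q6; q18-b>q18; q19-a>q6; q19-b>q19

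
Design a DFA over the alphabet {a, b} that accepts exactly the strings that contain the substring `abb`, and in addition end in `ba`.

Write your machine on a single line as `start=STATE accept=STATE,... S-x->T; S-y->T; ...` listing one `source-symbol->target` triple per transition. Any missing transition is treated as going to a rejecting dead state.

Handle the two conditions separately and then intersect. One (4 states) tracks whether and how much of `abb` has been seen; the other (3 states) tracks how much of the suffix `ba` has currently been matched. Each combined state is a pair, one component from each; accept when both components accept. Minimizing collapses redundant product states.
        a   b  
>  q0   q1  q0 
   q1   q1  q2 
   q2   q1  q3 
   q3   q4  q3 
 * q4   q5  q3 
   q5   q5  q3 
(> = start, * = accepting)

start=q0; accept=q4; q0-a->q1; q0-b->q0; q1-a->q1; q1-b->q2; q2-a->q1; q2-b->q3; q3-a->q4; q3-b->q3; q4-a->q5; q4-b->q3; q5-a->q5; q5-b->q3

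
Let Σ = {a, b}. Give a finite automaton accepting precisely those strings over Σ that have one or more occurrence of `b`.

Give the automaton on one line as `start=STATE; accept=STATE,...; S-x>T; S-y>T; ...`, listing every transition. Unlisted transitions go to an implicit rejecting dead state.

start=S0; accept=S1,S2; S0-a>S0; S0-b>S1; S1-a>S1; S1-b>S2; S2-a>S2; S2-b>S2

Only the number of `b`s matters, and only up to 2. Make a chain S0 → S1 → S2 advanced by each `b` (with S2 absorbing); every other symbol self-loops. The accepting set is {S1, S2}.
        a   b  
>  S0   S0  S1 
 * S1   S1  S2 
 * S2   S2  S2 
(> = start, * = accepting)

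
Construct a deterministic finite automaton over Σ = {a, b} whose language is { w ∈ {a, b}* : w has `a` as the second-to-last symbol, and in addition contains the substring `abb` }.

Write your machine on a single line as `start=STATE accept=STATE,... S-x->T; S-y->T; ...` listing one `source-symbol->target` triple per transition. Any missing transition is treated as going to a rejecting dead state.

start=q0; accept=q5,q6; q0-a->q1; q0-b->q0; q1-a->q1; q1-b->q2; q2-a->q1; q2-b->q3; q3-a->q4; q3-b->q3; q4-a->q5; q4-b->q6; q5-a->q5; q5-b->q6; q6-a->q4; q6-b->q3

Run two small machines in parallel and take their product. One (7 states) tracks the last 2 symbols read; the other (4 states) tracks whether and how much of `abb` has been seen. Each combined state is a pair, one component from each; accept when both components accept. After merging equivalent states the machine shrinks.
        a   b  
>  q0   q1  q0 
   q1   q1  q2 
   q2   q1  q3 
   q3   q4  q3 
   q4   q5  q6 
 * q5   q5  q6 
 * q6   q4  q3 
(> = start, * = accepting)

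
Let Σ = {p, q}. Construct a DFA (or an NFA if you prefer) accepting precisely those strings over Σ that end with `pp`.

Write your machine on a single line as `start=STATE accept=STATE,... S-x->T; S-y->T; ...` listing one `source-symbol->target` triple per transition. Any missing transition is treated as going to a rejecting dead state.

Let each state record the length of the longest suffix of the input read so far that is also a prefix of `pp`. s1 means the last symbol is `p`; s2 means the last 2 symbols are `pp`. Accept only at s2, where the string currently ends in `pp`.
With 3 states:
        p   q  
>  s0   s1  s0 
   s1   s2  s0 
 * s2   s2  s0 
(> = start, * = accepting)

start=s0; accept=s2; s0-p->s1; s0-q->s0; s1-p->s2; s1-q->s0; s2-p->s2; s2-q->s0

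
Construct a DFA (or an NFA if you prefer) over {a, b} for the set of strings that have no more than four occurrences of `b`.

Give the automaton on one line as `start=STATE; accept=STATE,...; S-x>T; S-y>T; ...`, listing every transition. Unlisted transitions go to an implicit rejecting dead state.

start=q0; accept=q0,q1,q2,q3,q4; q0-a>q0; q0-b>q1; q1-a>q1; q1-b>q2; q2-a>q2; q2-b>q3; q3-a>q3; q3-b>q4; q4-a>q4; q4-b>q5; q5-a>q5; q5-b>q5

Only the number of `b`s matters, and only up to 5. Make a chain q0 → q1 → q2 → q3 → q4 → q5 advanced by each `b` (with q5 absorbing); every other symbol self-loops. The accepting set is {q0, q1, q2, q3, q4}.
        a   b  
>* q0   q0  q1 
 * q1   q1  q2 
 * q2   q2  q3 
 * q3   q3  q4 
 * q4   q4  q5 
   q5   q5  q5 
(> = start, * = accepting)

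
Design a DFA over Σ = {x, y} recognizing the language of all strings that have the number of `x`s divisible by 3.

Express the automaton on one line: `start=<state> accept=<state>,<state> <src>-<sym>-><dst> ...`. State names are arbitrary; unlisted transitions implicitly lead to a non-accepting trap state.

The only thing that matters is how many `x`s have appeared, reduced mod 3. Use one state per residue: q0 for 0, …, q2 for 2. Reading `x` moves to the next residue; anything else stays put. q0 is accepting.
A 3-state machine:
        x   y  
>* q0   q1  q0 
   q1   q2  q1 
   q2   q0  q2 
(> = start, * = accepting)

start=q0 accept=q0 q0-x->q1 q0-y->q0 q1-x->q2 q1-y->q1 q2-x->q0 q2-y->q2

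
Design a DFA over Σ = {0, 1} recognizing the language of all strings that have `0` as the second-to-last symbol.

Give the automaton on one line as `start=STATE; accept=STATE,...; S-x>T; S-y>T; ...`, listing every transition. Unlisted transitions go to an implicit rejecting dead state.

start=q0; accept=q3,q4; q0-0>q1; q0-1>q2; q1-0>q3; q1-1>q4; q2-0>q5; q2-1>q6; q3-0>q3; q3-1>q4; q4-0>q5; q4-1>q6; q5-0>q3; q5-1>q4; q6-0>q5; q6-1>q6

Because acceptance depends on a position counted from the end, the machine has to buffer the most recent 2 symbols. Make each state the string of the last up-to-2 symbols read; on input `x` shift the window left and append `x`. Accept when the buffered window has length 2 and begins with `0`.
        0   1  
>  q0   q1  q2 
   q1   q3  q4 
   q2   q5  q6 
 * q3   q3  q4 
 * q4   q5  q6 
   q5   q3  q4 
   q6   q5  q6 
(> = start, * = accepting)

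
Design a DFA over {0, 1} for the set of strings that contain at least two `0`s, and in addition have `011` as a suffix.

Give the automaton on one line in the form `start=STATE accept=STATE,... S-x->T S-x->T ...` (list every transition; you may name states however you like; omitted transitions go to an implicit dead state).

Build one automaton per condition and run them in lockstep. The first has 4 states tracking the count of `0`s, saturating at 3; the second has 4 states tracking how much of the suffix `011` has currently been matched. A product state is a pair (one from each), accepting exactly when both do.
          0    1  
>  s0     s1   s0 
   s1     s2   s3 
   s2     s4   s5 
   s3     s2   s6 
   s4     s4   s7 
   s5     s4   s8 
   s6     s2   s9 
   s7     s4  s10 
 * s8     s4  s11 
   s9     s2   s9 
 * s10    s4  s12 
   s11    s4  s11 
   s12    s4  s12 
(> = start, * = accepting)

start=s0 accept=s8,s10 s0-0->s1 s0-1->s0 s1-0->s2 s1-1->s3 s2-0->s4 s2-1->s5 s3-0->s2 s3-1->s6 s4-0->s4 s4-1->s7 s5-0->s4 s5-1->s8 s6-0->s2 s6-1->s9 s7-0->s4 s7-1->s10 s8-0->s4 s8-1->s11 s9-0->s2 s9-1->s9 s10-0->s4 s10-1->s12 s11-0->s4 s11-1->s11 s12-0->s4 s12-1->s12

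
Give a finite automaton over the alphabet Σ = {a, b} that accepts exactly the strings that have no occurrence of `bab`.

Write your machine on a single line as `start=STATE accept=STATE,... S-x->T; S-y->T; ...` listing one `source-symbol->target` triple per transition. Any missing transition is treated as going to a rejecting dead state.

start=S0; accept=S0,S1,S2; S0-a->S0; S0-b->S1; S1-a->S2; S1-b->S1; S2-a->S0; S2-b->S3; S3-a->S3; S3-b->S3

Track partial matches of the forbidden pattern `bab`. State S3 is a dead state reached once `bab` has occurred; every other state accepts. S0 means no part of `bab` is currently matched.
4 states suffice.
        a   b  
>* S0   S0  S1 
 * S1   S2  S1 
 * S2   S0  S3 
   S3   S3  S3 
(> = start, * = accepting)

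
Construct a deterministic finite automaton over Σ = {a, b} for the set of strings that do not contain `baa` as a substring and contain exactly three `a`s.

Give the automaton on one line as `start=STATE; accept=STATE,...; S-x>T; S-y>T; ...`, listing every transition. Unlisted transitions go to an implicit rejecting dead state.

Run two small machines in parallel and take their product. The first has 4 states tracking partial matches of the forbidden pattern `baa`; the second has 5 states tracking the count of `a`s, saturating at 4. A product state is a pair (one from each), accepting exactly when both do. Equivalent product states are then merged.
With 9 states:
        a   b  
>  q0   q1  q2 
   q1   q3  q4 
   q2   q5  q2 
   q3   q6  q3 
   q4   q7  q4 
   q5   q8  q4 
 * q6   q8  q6 
   q7   q8  q3 
   q8   q8  q8 
(> = start, * = accepting)

start=q0; accept=q6; q0-a>q1; q0-b>q2; q1-a>q3; q1-b>q4; q2-a>q5; q2-b>q2; q3-a>q6; q3-b>q3; q4-a>q7; q4-b>q4; q5-a>q8; q5-b>q4; q6-a>q8; q6-b>q6; q7-a>q8; q7-b>q3; q8-a>q8; q8-b>q8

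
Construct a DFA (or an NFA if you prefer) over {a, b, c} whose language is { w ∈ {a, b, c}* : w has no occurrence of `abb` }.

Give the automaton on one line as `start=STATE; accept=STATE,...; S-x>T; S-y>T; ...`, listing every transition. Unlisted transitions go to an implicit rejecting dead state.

start=s0; accept=s0,s1,s2; s0-a>s1; s0-b>s0; s0-c>s0; s1-a>s1; s1-b>s2; s1-c>s0; s2-a>s1; s2-b>s3; s2-c>s0; s3-a>s3; s3-b>s3; s3-c>s3

Track partial matches of the forbidden pattern `abb`. State s3 is a dead state reached once `abb` has occurred; every other state accepts. s0 means no part of `abb` is currently matched.
A 4-state machine:
        a   b   c  
>* s0   s1  s0  s0 
 * s1   s1  s2  s0 
 * s2   s1  s3  s0 
   s3   s3  s3  s3 
(> = start, * = accepting)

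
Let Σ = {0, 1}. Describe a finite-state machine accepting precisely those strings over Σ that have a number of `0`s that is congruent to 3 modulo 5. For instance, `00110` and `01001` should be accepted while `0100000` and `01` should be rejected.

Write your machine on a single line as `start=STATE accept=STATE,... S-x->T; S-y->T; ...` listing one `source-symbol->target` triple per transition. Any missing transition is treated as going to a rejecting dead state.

Keep the running count of `0`s modulo 5: each `0` advances along the cycle S0 → S1 → S2 → S3 → S4 → S0 while other symbols loop. Accept at S3.
        0   1  
>  S0   S1  S0 
   S1   S2  S1 
   S2   S3  S2 
 * S3   S4  S3 
   S4   S0  S4 
(> = start, * = accepting)

start=S0; accept=S3; S0-0->S1; S0-1->S0; S1-0->S2; S1-1->S1; S2-0->S3; S2-1->S2; S3-0->S4; S3-1->S3; S4-0->S0; S4-1->S4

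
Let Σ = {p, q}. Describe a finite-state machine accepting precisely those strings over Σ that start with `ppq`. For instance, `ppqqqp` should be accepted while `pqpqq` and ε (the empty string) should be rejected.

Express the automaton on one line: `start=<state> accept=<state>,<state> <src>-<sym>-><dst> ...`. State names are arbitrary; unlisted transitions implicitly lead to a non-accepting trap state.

start=s0 accept=s3 s0-p->s1 s0-q->s4 s1-p->s2 s1-q->s4 s2-p->s4 s2-q->s3 s3-p->s3 s3-q->s3 s4-p->s4 s4-q->s4

Walk along `ppq` while the input agrees: from s0 take `p` to s1, and so on. Any deviation drops to the rejecting sink s4. Once s3 is reached the prefix is confirmed and every continuation is accepted.
A 5-state machine:
        p   q  
>  s0   s1  s4 
   s1   s2  s4 
   s2   s4  s3 
 * s3   s3  s3 
   s4   s4  s4 
(> = start, * = accepting)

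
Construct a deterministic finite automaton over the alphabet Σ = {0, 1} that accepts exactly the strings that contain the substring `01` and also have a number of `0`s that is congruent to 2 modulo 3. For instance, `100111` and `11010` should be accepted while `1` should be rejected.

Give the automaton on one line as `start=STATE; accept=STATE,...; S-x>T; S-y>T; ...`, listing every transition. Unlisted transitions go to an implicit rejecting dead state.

start=s0; accept=s5; s0-0>s1; s0-1>s0; s1-0>s2; s1-1>s3; s2-0>s4; s2-1>s5; s3-0>s5; s3-1>s3; s4-0>s1; s4-1>s6; s5-0>s6; s5-1>s5; s6-0>s3; s6-1>s6

Build one automaton per condition and run them in lockstep. The first has 3 states tracking whether and how much of `01` has been seen; the second has 3 states tracking the count of `0`s modulo 3. A product state is a pair (one from each), accepting exactly when both do.
7 states suffice.
        0   1  
>  s0   s1  s0 
   s1   s2  s3 
   s2   s4  s5 
   s3   s5  s3 
   s4   s1  s6 
 * s5   s6  s5 
   s6   s3  s6 
(> = start, * = accepting)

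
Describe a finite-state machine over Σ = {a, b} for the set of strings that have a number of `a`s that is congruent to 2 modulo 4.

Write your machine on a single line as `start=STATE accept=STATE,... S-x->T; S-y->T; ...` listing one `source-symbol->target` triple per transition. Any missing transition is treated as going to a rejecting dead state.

The only thing that matters is how many `a`s have appeared, reduced mod 4. Use one state per residue: q0 for 0, …, q3 for 3. Reading `a` moves to the next residue; anything else stays put. q2 is accepting.
A 4-state machine:
        a   b  
>  q0   q1  q0 
   q1   q2  q1 
 * q2   q3  q2 
   q3   q0  q3 
(> = start, * = accepting)

start=q0; accept=q2; q0-a->q1; q0-b->q0; q1-a->q2; q1-b->q1; q2-a->q3; q2-b->q2; q3-a->q0; q3-b->q3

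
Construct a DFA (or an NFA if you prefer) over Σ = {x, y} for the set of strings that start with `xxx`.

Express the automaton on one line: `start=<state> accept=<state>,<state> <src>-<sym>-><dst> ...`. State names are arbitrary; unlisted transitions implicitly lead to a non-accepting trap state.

start=q0 accept=q3 q0-x->q1 q0-y->q4 q1-x->q2 q1-y->q4 q2-x->q3 q2-y->q4 q3-x->q3 q3-y->q3 q4-x->q4 q4-y->q4

Walk along `xxx` while the input agrees: from q0 take `x` to q1, and so on. Any deviation drops to the rejecting sink q4. Once q3 is reached the prefix is confirmed and every continuation is accepted.
A 5-state machine:
        x   y  
>  q0   q1  q4 
   q1   q2  q4 
   q2   q3  q4 
 * q3   q3  q3 
   q4   q4  q4 
(> = start, * = accepting)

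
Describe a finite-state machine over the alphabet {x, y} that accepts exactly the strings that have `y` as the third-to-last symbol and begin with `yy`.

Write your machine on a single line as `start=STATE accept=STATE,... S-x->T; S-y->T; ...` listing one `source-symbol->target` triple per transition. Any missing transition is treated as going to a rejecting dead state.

Run two small machines in parallel and take their product. One (15 states) tracks the last 3 symbols read; the other (4 states) tracks whether the input so far still matches the prefix `yy`. Each combined state is a pair, one component from each; accept when both components accept. Equivalent product states are then merged.
An 11-state machine:
          x    y  
>  q0     q1   q2 
   q1     q1   q1 
   q2     q1   q3 
   q3     q4   q5 
 * q4     q6   q7 
 * q5     q4   q5 
 * q6     q8   q9 
 * q7    q10   q3 
   q8     q8   q9 
   q9    q10   q3 
   q10    q6   q7 
(> = start, * = accepting)

start=q0; accept=q4,q5,q6,q7; q0-x->q1; q0-y->q2; q1-x->q1; q1-y->q1; q2-x->q1; q2-y->q3; q3-x->q4; q3-y->q5; q4-x->q6; q4-y->q7; q5-x->q4; q5-y->q5; q6-x->q8; q6-y->q9; q7-x->q10; q7-y->q3; q8-x->q8; q8-y->q9; q9-x->q10; q9-y->q3; q10-x->q6; q10-y->q7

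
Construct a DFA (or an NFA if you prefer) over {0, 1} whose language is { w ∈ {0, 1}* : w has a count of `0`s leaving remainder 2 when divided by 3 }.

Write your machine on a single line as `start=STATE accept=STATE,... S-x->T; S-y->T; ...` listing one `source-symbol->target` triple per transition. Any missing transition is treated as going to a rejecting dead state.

The only thing that matters is how many `0`s have appeared, reduced mod 3. Use one state per residue: q0 for 0, …, q2 for 2. Reading `0` moves to the next residue; anything else stays put. q2 is accepting.
        0   1  
>  q0   q1  q0 
   q1   q2  q1 
 * q2   q0  q2 
(> = start, * = accepting)

start=q0; accept=q2; q0-0->q1; q0-1->q0; q1-0->q2; q1-1->q1; q2-0->q0; q2-1->q2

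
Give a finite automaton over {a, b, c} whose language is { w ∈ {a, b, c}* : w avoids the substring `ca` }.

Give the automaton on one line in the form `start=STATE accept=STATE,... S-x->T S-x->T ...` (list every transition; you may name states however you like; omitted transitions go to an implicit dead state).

Track partial matches of the forbidden pattern `ca`. State s2 is a dead state reached once `ca` has occurred; every other state accepts. s0 means no part of `ca` is currently matched.
3 states suffice.
        a   b   c  
>* s0   s0  s0  s1 
 * s1   s2  s0  s1 
   s2   s2  s2  s2 
(> = start, * = accepting)

start=s0 accept=s0,s1 s0-a->s0 s0-b->s0 s0-c->s1 s1-a->s2 s1-b->s0 s1-c->s1 s2-a->s2 s2-b->s2 s2-c->s2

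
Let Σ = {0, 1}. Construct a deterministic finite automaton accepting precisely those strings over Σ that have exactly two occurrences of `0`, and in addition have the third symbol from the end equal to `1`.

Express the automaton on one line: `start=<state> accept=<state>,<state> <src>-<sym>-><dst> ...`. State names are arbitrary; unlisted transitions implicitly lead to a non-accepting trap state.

start=q0 accept=q10,q12,q13,q14 q0-0->q1 q0-1->q2 q1-0->q3 q1-1->q4 q2-0->q5 q2-1->q2 q3-0->q6 q3-1->q7 q4-0->q8 q4-1->q9 q5-0->q10 q5-1->q4 q6-0->q6 q6-1->q6 q7-0->q6 q7-1->q11 q8-0->q6 q8-1->q12 q9-0->q13 q9-1->q9 q10-0->q6 q10-1->q7 q11-0->q6 q11-1->q14 q12-0->q6 q12-1->q11 q13-0->q6 q13-1->q12 q14-0->q6 q14-1->q14

Handle the two conditions separately and then intersect. One (4 states) tracks the count of `0`s, saturating at 3; the other (15 states) tracks the last 3 symbols read. Each combined state is a pair, one component from each; accept when both components accept. Equivalent product states are then merged.
15 states suffice.
          0    1  
>  q0     q1   q2 
   q1     q3   q4 
   q2     q5   q2 
   q3     q6   q7 
   q4     q8   q9 
   q5    q10   q4 
   q6     q6   q6 
   q7     q6  q11 
   q8     q6  q12 
   q9    q13   q9 
 * q10    q6   q7 
   q11    q6  q14 
 * q12    q6  q11 
 * q13    q6  q12 
 * q14    q6  q14 
(> = start, * = accepting)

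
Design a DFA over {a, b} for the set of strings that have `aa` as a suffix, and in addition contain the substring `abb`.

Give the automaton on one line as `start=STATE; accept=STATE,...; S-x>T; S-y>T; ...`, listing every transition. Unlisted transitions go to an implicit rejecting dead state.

start=q0; accept=q5; q0-a>q1; q0-b>q0; q1-a>q1; q1-b>q2; q2-a>q1; q2-b>q3; q3-a>q4; q3-b>q3; q4-a>q5; q4-b>q3; q5-a>q5; q5-b>q3

Run two small machines in parallel and take their product. One (3 states) tracks how much of the suffix `aa` has currently been matched; the other (4 states) tracks whether and how much of `abb` has been seen. Each combined state is a pair, one component from each; accept when both components accept. After merging equivalent states the machine shrinks.
        a   b  
>  q0   q1  q0 
   q1   q1  q2 
   q2   q1  q3 
   q3   q4  q3 
   q4   q5  q3 
 * q5   q5  q3 
(> = start, * = accepting)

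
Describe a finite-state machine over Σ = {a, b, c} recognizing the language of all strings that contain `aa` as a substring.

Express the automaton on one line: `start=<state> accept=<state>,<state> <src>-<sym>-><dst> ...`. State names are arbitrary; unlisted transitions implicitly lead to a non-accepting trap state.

Track how much of `aa` has been matched so far: state s0 is no progress, s2 is the absorbing accept state reached once `aa` has occurred. Intermediate states record partial matches; on a mismatch, fall back to the longest reusable overlap.
With 3 states:
        a   b   c  
>  s0   s1  s0  s0 
   s1   s2  s0  s0 
 * s2   s2  s2  s2 
(> = start, * = accepting)

start=s0 accept=s2 s0-a->s1 s0-b->s0 s0-c->s0 s1-a->s2 s1-b->s0 s1-c->s0 s2-a->s2 s2-b->s2 s2-c->s2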